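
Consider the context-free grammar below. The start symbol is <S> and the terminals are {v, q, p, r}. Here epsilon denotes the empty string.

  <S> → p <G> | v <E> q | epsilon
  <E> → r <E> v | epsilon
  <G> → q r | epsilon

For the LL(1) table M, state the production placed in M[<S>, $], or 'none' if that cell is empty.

<S> → epsilon

FIRST(<S>): from <S>→p <G> we get {p}; from <S>→v <E> q we get {v}; from <S>→epsilon we get {epsilon}. So FIRST(<S>) = {epsilon, p, v}.
FIRST(<E>): from <E>→r <E> v we get {r}; from <E>→epsilon we get {epsilon}. So FIRST(<E>) = {epsilon, r}.
FIRST(<G>): from <G>→q r we get {q}; from <G>→epsilon we get {epsilon}. So FIRST(<G>) = {epsilon, q}.
FOLLOW(<S>) includes $ since <S> is the start symbol.
FOLLOW(<S>): <S> appears on no right-hand side. Thus FOLLOW(<S>) = {$}.
For <S> → p <G>: FIRST(p <G>) = {p}, so it goes in M[<S>, t] for t ∈ {p}.
For <S> → v <E> q: FIRST(v <E> q) = {v}, so it goes in M[<S>, t] for t ∈ {v}.
For <S> → epsilon: FIRST(epsilon) = {epsilon}, so it goes in M[<S>, t] for t ∈ {}; since epsilon ∈ FIRST, also for every t ∈ FOLLOW(<S>) = {$}.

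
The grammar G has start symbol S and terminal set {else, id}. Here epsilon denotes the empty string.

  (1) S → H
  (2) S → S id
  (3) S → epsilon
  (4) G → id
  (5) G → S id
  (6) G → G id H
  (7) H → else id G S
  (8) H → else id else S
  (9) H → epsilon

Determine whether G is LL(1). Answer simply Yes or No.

FIRST(S) = {epsilon, else, id}
FIRST(G) = {else, id}
FIRST(H) = {epsilon, else}
FOLLOW(S) = {$, else, id}
FOLLOW(G) = {$, else, id}
FOLLOW(H) = {$, else, id}
Cell M[G, else] receives both G → S id and G → G id H — the grammar is not LL(1).

No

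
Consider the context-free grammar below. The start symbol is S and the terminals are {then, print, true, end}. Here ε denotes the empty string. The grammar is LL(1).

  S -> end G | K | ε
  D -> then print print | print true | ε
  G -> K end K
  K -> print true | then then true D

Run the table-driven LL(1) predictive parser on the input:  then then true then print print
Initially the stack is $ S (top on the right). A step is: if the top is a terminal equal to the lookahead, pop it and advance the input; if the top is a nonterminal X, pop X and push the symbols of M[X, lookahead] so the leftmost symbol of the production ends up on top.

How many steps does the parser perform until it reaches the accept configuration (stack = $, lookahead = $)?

9

     Stack               Input                              Action
  1  $ S                 then then true then print print $  expand S -> K
  2  $ K                 then then true then print print $  expand K -> then then true D
  3  $ D true then then  then then true then print print $  match then
  4  $ D true then       then true then print print $       match then
  5  $ D true            true then print print $            match true
  6  $ D                 then print print $                 expand D -> then print print
  7  $ print print then  then print print $                 match then
  8  $ print print       print print $                      match print
  9  $ print             print $                            match print
Accept reached after 9 steps.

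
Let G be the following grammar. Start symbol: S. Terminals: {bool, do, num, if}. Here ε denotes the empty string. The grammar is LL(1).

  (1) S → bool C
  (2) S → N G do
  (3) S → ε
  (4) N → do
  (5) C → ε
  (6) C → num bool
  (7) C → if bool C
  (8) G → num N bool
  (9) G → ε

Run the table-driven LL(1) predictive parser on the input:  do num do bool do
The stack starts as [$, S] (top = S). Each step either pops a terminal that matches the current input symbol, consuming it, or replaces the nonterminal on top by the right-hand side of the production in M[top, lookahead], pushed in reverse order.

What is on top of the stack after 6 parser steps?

     Stack            Input                Action
  1  $ S              do num do bool do $  expand S → N G do
  2  $ do G N         do num do bool do $  expand N → do
  3  $ do G do        do num do bool do $  match do
  4  $ do G           num do bool do $     expand G → num N bool
  5  $ do bool N num  num do bool do $     match num
  6  $ do bool N      do bool do $         expand N → do
Stack after step 6: $ do bool do (top = do).

do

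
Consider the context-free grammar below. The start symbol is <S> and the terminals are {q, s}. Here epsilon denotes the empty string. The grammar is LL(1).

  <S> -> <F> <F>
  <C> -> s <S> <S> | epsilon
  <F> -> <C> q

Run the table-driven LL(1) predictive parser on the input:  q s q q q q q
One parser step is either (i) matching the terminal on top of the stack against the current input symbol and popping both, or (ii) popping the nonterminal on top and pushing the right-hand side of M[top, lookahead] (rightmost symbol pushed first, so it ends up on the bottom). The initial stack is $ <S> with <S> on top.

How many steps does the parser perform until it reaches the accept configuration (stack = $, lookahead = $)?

22

      Stack              Input            Action
   1  $ <S>              q s q q q q q $  expand <S> -> <F> <F>
   2  $ <F> <F>          q s q q q q q $  expand <F> -> <C> q
   3  $ <F> q <C>        q s q q q q q $  expand <C> -> epsilon
   4  $ <F> q            q s q q q q q $  match q
   5  $ <F>              s q q q q q $    expand <F> -> <C> q
   6  $ q <C>            s q q q q q $    expand <C> -> s <S> <S>
   7  $ q <S> <S> s      s q q q q q $    match s
   8  $ q <S> <S>        q q q q q $      expand <S> -> <F> <F>
   9  $ q <S> <F> <F>    q q q q q $      expand <F> -> <C> q
  10  $ q <S> <F> q <C>  q q q q q $      expand <C> -> epsilon
  11  $ q <S> <F> q      q q q q q $      match q
  12  $ q <S> <F>        q q q q $        expand <F> -> <C> q
  13  $ q <S> q <C>      q q q q $        expand <C> -> epsilon
  14  $ q <S> q          q q q q $        match q
  15  $ q <S>            q q q $          expand <S> -> <F> <F>
  16  $ q <F> <F>        q q q $          expand <F> -> <C> q
  17  $ q <F> q <C>      q q q $          expand <C> -> epsilon
  18  $ q <F> q          q q q $          match q
  19  $ q <F>            q q $            expand <F> -> <C> q
  20  $ q q <C>          q q $            expand <C> -> epsilon
  21  $ q q              q q $            match q
  22  $ q                q $              match q
Accept reached after 22 steps.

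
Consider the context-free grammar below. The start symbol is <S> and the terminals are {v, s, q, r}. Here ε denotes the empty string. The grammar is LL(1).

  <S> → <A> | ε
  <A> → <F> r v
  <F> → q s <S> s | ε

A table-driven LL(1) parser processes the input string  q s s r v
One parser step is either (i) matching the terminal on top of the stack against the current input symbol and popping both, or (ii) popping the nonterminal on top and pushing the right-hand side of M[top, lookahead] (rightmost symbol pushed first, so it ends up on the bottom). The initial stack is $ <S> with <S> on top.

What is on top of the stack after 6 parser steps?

s

step 1: stack=$ <S>  input=q s s r v $  — expand <S> → <A>
step 2: stack=$ <A>  input=q s s r v $  — expand <A> → <F> r v
step 3: stack=$ v r <F>  input=q s s r v $  — expand <F> → q s <S> s
step 4: stack=$ v r s <S> s q  input=q s s r v $  — match q
step 5: stack=$ v r s <S> s  input=s s r v $  — match s
step 6: stack=$ v r s <S>  input=s r v $  — expand <S> → ε
Stack after step 6: $ v r s (top = s).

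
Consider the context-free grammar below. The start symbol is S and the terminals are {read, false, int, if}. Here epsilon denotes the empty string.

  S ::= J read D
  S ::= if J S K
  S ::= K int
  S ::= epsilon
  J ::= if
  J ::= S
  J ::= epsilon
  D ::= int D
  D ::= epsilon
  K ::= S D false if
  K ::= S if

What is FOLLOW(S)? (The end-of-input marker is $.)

{$, false, if, int, read}

FIRST(D) = {epsilon, int}
FIRST(S) = {epsilon, false, if, int, read}  (via J read D, K int)
FIRST(J) = {epsilon, false, if, int, read}  (via S)
FIRST(K) = {false, if, int, read}  (via S D false if, S if)
FOLLOW(S) includes $ since S is the start symbol.
FOLLOW(J): in S::=J read D, J is followed by read D with FIRST {read}; in S::=if J S K, J is followed by S K with FIRST {false, if, int, read}. Thus FOLLOW(J) = {false, if, int, read}.
FOLLOW(S): in S::=if J S K, S is followed by K with FIRST {false, if, int, read}; in J::=S, the suffix after S is empty, so FOLLOW(S) ⊇ FOLLOW(J) = {false, if, int, read}; in K::=S D false if, S is followed by D false if with FIRST {false, int}; in K::=S if, S is followed by if with FIRST {if}. Thus FOLLOW(S) = {$, false, if, int, read}.
FOLLOW(D): in S::=J read D, the suffix after D is empty, so FOLLOW(D) ⊇ FOLLOW(S) = {$, false, if, int, read}; in D::=int D, the suffix after D is empty (adds nothing new); in K::=S D false if, D is followed by false if with FIRST {false}. Thus FOLLOW(D) = {$, false, if, int, read}.
FOLLOW(K): in S::=if J S K, the suffix after K is empty, so FOLLOW(K) ⊇ FOLLOW(S) = {$, false, if, int, read}; in S::=K int, K is followed by int with FIRST {int}. Thus FOLLOW(K) = {$, false, if, int, read}.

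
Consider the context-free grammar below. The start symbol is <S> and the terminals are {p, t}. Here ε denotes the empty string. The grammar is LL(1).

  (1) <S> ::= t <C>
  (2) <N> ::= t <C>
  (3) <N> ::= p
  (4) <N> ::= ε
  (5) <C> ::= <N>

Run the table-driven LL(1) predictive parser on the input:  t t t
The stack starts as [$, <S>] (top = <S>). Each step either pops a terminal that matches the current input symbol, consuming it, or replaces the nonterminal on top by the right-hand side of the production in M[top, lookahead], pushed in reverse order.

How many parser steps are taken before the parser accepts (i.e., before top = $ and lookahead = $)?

step 1: stack=$ <S>  input=t t t $  — expand <S> ::= t <C>
step 2: stack=$ <C> t  input=t t t $  — match t
step 3: stack=$ <C>  input=t t $  — expand <C> ::= <N>
step 4: stack=$ <N>  input=t t $  — expand <N> ::= t <C>
step 5: stack=$ <C> t  input=t t $  — match t
step 6: stack=$ <C>  input=t $  — expand <C> ::= <N>
step 7: stack=$ <N>  input=t $  — expand <N> ::= t <C>
step 8: stack=$ <C> t  input=t $  — match t
step 9: stack=$ <C>  input=$  — expand <C> ::= <N>
step 10: stack=$ <N>  input=$  — expand <N> ::= ε
Accept reached after 10 steps.

10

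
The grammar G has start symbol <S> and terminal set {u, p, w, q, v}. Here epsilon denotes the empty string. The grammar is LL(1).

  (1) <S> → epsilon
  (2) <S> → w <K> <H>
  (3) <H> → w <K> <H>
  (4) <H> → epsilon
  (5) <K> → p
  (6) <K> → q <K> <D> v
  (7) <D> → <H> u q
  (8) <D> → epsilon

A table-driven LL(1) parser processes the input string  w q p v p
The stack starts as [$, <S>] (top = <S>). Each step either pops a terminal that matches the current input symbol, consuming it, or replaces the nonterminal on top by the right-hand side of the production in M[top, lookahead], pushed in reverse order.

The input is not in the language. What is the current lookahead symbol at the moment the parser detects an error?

p

     Stack              Input        Action
  1  $ <S>              w q p v p $  expand <S> → w <K> <H>
  2  $ <H> <K> w        w q p v p $  match w
  3  $ <H> <K>          q p v p $    expand <K> → q <K> <D> v
  4  $ <H> v <D> <K> q  q p v p $    match q
  5  $ <H> v <D> <K>    p v p $      expand <K> → p
  6  $ <H> v <D> p      p v p $      match p
  7  $ <H> v <D>        v p $        expand <D> → epsilon
  8  $ <H> v            v p $        match v
  9  $ <H>              p $          error: M[<H>, p] is empty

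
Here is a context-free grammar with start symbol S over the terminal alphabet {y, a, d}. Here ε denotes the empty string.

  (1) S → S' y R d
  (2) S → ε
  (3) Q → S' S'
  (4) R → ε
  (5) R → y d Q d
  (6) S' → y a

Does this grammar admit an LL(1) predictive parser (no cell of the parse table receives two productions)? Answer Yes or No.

FIRST(S) = {ε, y}
FIRST(Q) = {y}
FIRST(R) = {ε, y}
FIRST(S') = {y}
FOLLOW(S) = {$}
FOLLOW(Q) = {d}
FOLLOW(R) = {d}
FOLLOW(S') = {d, y}
Each cell of M receives at most one production.

Yes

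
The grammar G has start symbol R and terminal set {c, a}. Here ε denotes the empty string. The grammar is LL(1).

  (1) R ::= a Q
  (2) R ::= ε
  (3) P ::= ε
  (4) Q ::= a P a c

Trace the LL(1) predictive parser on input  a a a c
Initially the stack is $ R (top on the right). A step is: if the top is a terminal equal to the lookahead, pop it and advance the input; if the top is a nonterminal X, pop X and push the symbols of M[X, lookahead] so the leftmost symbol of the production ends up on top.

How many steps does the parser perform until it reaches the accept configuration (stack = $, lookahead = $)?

step 1: stack=$ R  input=a a a c $  — expand R ::= a Q
step 2: stack=$ Q a  input=a a a c $  — match a
step 3: stack=$ Q  input=a a c $  — expand Q ::= a P a c
step 4: stack=$ c a P a  input=a a c $  — match a
step 5: stack=$ c a P  input=a c $  — expand P ::= ε
step 6: stack=$ c a  input=a c $  — match a
step 7: stack=$ c  input=c $  — match c
Accept reached after 7 steps.

7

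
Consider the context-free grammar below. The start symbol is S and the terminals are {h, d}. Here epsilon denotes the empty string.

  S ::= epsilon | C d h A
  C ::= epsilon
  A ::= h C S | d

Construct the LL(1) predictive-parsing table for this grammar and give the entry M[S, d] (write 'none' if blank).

S ::= C d h A

FIRST(C) = {epsilon}
FIRST(A) = {d, h}
FIRST(S) = {epsilon, d}  (via C d h A)
FOLLOW(S) includes $ since S is the start symbol.
FOLLOW(S): in A::=h C S, the suffix after S is empty, so FOLLOW(S) ⊇ FOLLOW(A) = {$}. Thus FOLLOW(S) = {$}.
FOLLOW(A): in S::=C d h A, the suffix after A is empty, so FOLLOW(A) ⊇ FOLLOW(S) = {$}. Thus FOLLOW(A) = {$}.
For S ::= epsilon: FIRST(epsilon) = {epsilon}, so it goes in M[S, t] for t ∈ {}; since epsilon ∈ FIRST, also for every t ∈ FOLLOW(S) = {$}.
For S ::= C d h A: FIRST(C d h A) = {d}, so it goes in M[S, t] for t ∈ {d}.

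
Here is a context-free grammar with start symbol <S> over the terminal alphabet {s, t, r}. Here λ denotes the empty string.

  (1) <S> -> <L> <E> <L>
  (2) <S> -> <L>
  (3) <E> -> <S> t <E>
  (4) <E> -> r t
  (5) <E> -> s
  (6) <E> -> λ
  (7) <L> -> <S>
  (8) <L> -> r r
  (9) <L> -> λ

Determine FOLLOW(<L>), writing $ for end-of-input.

FIRST(<S>): from <S>-><L> <E> <L> we get {λ, r, s, t}; from <S>-><L> we get {λ, r, s, t}. So FIRST(<S>) = {λ, r, s, t}.
FIRST(<E>): from <E>-><S> t <E> we get {r, s, t}; from <E>->r t we get {r}; from <E>->s we get {s}; from <E>->λ we get {λ}. So FIRST(<E>) = {λ, r, s, t}.
FIRST(<L>): from <L>-><S> we get {λ, r, s, t}; from <L>->r r we get {r}; from <L>->λ we get {λ}. So FIRST(<L>) = {λ, r, s, t}.
FOLLOW(<S>) includes $ since <S> is the start symbol.
FOLLOW(<S>): in <E>-><S> t <E>, <S> is followed by t <E> with FIRST {t}; in <L>-><S>, the suffix after <S> is empty, so FOLLOW(<S>) ⊇ FOLLOW(<L>) = {$, r, s, t}. Thus FOLLOW(<S>) = {$, r, s, t}.
FOLLOW(<E>): in <S>-><L> <E> <L>, <E> is followed by <L> with FIRST {λ, r, s, t}; in <S>-><L> <E> <L>, the suffix after <E> is nullable, so FOLLOW(<E>) ⊇ FOLLOW(<S>) = {$, r, s, t}; in <E>-><S> t <E>, the suffix after <E> is empty (adds nothing new). Thus FOLLOW(<E>) = {$, r, s, t}.
FOLLOW(<L>): in <S>-><L> <E> <L> (occurrence 1), <L> is followed by <E> <L> with FIRST {λ, r, s, t}; in <S>-><L> <E> <L> (occurrence 1), the suffix after <L> is nullable, so FOLLOW(<L>) ⊇ FOLLOW(<S>) = {$, r, s, t}; in <S>-><L> <E> <L> (occurrence 2), the suffix after <L> is empty, so FOLLOW(<L>) ⊇ FOLLOW(<S>) = {$, r, s, t}; in <S>-><L>, the suffix after <L> is empty, so FOLLOW(<L>) ⊇ FOLLOW(<S>) = {$, r, s, t}. Thus FOLLOW(<L>) = {$, r, s, t}.

{$, r, s, t}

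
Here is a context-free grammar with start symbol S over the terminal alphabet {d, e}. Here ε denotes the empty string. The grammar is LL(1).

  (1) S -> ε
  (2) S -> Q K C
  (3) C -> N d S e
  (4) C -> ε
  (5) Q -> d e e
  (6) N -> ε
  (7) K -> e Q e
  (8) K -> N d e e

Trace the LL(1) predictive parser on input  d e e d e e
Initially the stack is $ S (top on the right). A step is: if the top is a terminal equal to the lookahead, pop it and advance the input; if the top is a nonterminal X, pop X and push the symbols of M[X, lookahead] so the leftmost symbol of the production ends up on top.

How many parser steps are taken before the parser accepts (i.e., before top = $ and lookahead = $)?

11

step 1: stack=$ S  input=d e e d e e $  — expand S -> Q K C
step 2: stack=$ C K Q  input=d e e d e e $  — expand Q -> d e e
step 3: stack=$ C K e e d  input=d e e d e e $  — match d
step 4: stack=$ C K e e  input=e e d e e $  — match e
step 5: stack=$ C K e  input=e d e e $  — match e
step 6: stack=$ C K  input=d e e $  — expand K -> N d e e
step 7: stack=$ C e e d N  input=d e e $  — expand N -> ε
step 8: stack=$ C e e d  input=d e e $  — match d
step 9: stack=$ C e e  input=e e $  — match e
step 10: stack=$ C e  input=e $  — match e
step 11: stack=$ C  input=$  — expand C -> ε
Accept reached after 11 steps.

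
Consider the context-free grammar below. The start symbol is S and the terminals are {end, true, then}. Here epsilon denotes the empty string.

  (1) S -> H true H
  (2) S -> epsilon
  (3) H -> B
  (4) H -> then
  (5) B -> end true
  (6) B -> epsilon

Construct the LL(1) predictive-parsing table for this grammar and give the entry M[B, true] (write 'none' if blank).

FIRST(B): from B->end true we get {end}; from B->epsilon we get {epsilon}. So FIRST(B) = {epsilon, end}.
FIRST(H): from H->B we get {epsilon, end}; from H->then we get {then}. So FIRST(H) = {epsilon, end, then}.
FIRST(S): from S->H true H we get {end, then, true}; from S->epsilon we get {epsilon}. So FIRST(S) = {epsilon, end, then, true}.
FOLLOW(S) includes $ since S is the start symbol.
FOLLOW(H): in S->H true H (occurrence 1), H is followed by true H with FIRST {true}; in S->H true H (occurrence 2), the suffix after H is empty, so FOLLOW(H) ⊇ FOLLOW(S) = {$}. Thus FOLLOW(H) = {$, true}.
FOLLOW(B): in H->B, the suffix after B is empty, so FOLLOW(B) ⊇ FOLLOW(H) = {$, true}. Thus FOLLOW(B) = {$, true}.
For B -> end true: FIRST(end true) = {end}, so it goes in M[B, t] for t ∈ {end}.
For B -> epsilon: FIRST(epsilon) = {epsilon}, so it goes in M[B, t] for t ∈ {}; since epsilon ∈ FIRST, also for every t ∈ FOLLOW(B) = {$, true}.

B -> epsilon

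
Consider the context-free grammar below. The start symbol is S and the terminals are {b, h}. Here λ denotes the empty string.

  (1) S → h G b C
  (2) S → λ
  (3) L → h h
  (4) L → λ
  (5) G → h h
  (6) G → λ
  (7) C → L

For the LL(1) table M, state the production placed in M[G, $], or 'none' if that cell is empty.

FIRST(S): from S→h G b C we get {h}; from S→λ we get {λ}. So FIRST(S) = {λ, h}.
FIRST(L): from L→h h we get {h}; from L→λ we get {λ}. So FIRST(L) = {λ, h}.
FIRST(G): from G→h h we get {h}; from G→λ we get {λ}. So FIRST(G) = {λ, h}.
FIRST(C): from C→L we get {λ, h}. So FIRST(C) = {λ, h}.
FOLLOW(S) includes $ since S is the start symbol.
FOLLOW(G): in S→h G b C, G is followed by b C with FIRST {b}. Thus FOLLOW(G) = {b}.
For G → h h: FIRST(h h) = {h}, so it goes in M[G, t] for t ∈ {h}.
For G → λ: FIRST(λ) = {λ}, so it goes in M[G, t] for t ∈ {}; since λ ∈ FIRST, also for every t ∈ FOLLOW(G) = {b}.
None of these place a production in M[G, $].

none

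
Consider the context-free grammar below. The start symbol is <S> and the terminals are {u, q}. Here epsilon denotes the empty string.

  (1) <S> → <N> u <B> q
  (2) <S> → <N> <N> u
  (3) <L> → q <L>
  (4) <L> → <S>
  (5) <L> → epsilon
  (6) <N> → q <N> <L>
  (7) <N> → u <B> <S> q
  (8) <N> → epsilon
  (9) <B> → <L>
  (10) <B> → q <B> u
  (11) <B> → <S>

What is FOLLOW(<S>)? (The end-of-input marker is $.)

{$, q, u}

FIRST(<N>): from <N>→q <N> <L> we get {q}; from <N>→u <B> <S> q we get {u}; from <N>→epsilon we get {epsilon}. So FIRST(<N>) = {epsilon, q, u}.
FIRST(<S>): from <S>→<N> u <B> q we get {q, u}; from <S>→<N> <N> u we get {q, u}. So FIRST(<S>) = {q, u}.
FIRST(<L>): from <L>→q <L> we get {q}; from <L>→<S> we get {q, u}; from <L>→epsilon we get {epsilon}. So FIRST(<L>) = {epsilon, q, u}.
FIRST(<B>): from <B>→<L> we get {epsilon, q, u}; from <B>→q <B> u we get {q}; from <B>→<S> we get {q, u}. So FIRST(<B>) = {epsilon, q, u}.
FOLLOW(<S>) includes $ since <S> is the start symbol.
FOLLOW(<N>): in <S>→<N> u <B> q, <N> is followed by u <B> q with FIRST {u}; in <S>→<N> <N> u (occurrence 1), <N> is followed by <N> u with FIRST {q, u}; in <S>→<N> <N> u (occurrence 2), <N> is followed by u with FIRST {u}; in <N>→q <N> <L>, <N> is followed by <L> with FIRST {epsilon, q, u}; in <N>→q <N> <L>, the suffix after <N> is nullable (adds nothing new). Thus FOLLOW(<N>) = {q, u}.
FOLLOW(<B>): in <S>→<N> u <B> q, <B> is followed by q with FIRST {q}; in <N>→u <B> <S> q, <B> is followed by <S> q with FIRST {q, u}; in <B>→q <B> u, <B> is followed by u with FIRST {u}. Thus FOLLOW(<B>) = {q, u}.
FOLLOW(<L>): in <L>→q <L>, the suffix after <L> is empty (adds nothing new); in <N>→q <N> <L>, the suffix after <L> is empty, so FOLLOW(<L>) ⊇ FOLLOW(<N>) = {q, u}; in <B>→<L>, the suffix after <L> is empty, so FOLLOW(<L>) ⊇ FOLLOW(<B>) = {q, u}. Thus FOLLOW(<L>) = {q, u}.
FOLLOW(<S>): in <L>→<S>, the suffix after <S> is empty, so FOLLOW(<S>) ⊇ FOLLOW(<L>) = {q, u}; in <N>→u <B> <S> q, <S> is followed by q with FIRST {q}; in <B>→<S>, the suffix after <S> is empty, so FOLLOW(<S>) ⊇ FOLLOW(<B>) = {q, u}. Thus FOLLOW(<S>) = {$, q, u}.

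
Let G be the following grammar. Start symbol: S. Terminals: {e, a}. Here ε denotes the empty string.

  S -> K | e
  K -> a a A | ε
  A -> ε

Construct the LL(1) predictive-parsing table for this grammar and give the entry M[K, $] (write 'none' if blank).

FIRST(K): from K->a a A we get {a}; from K->ε we get {ε}. So FIRST(K) = {ε, a}.
FIRST(A): from A->ε we get {ε}. So FIRST(A) = {ε}.
FIRST(S): from S->K we get {ε, a}; from S->e we get {e}. So FIRST(S) = {ε, a, e}.
FOLLOW(S) includes $ since S is the start symbol.
FOLLOW(S): S appears on no right-hand side. Thus FOLLOW(S) = {$}.
FOLLOW(K): in S->K, the suffix after K is empty, so FOLLOW(K) ⊇ FOLLOW(S) = {$}. Thus FOLLOW(K) = {$}.
For K -> a a A: FIRST(a a A) = {a}, so it goes in M[K, t] for t ∈ {a}.
For K -> ε: FIRST(ε) = {ε}, so it goes in M[K, t] for t ∈ {}; since ε ∈ FIRST, also for every t ∈ FOLLOW(K) = {$}.

K -> ε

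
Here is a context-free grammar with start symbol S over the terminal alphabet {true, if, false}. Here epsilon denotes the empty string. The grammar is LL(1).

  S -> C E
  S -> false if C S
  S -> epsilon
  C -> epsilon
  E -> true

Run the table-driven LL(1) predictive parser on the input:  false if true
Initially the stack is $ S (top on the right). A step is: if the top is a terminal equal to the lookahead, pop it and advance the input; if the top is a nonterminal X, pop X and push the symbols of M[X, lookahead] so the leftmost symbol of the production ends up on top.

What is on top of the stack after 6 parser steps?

E

     Stack           Input            Action
  1  $ S             false if true $  expand S -> false if C S
  2  $ S C if false  false if true $  match false
  3  $ S C if        if true $        match if
  4  $ S C           true $           expand C -> epsilon
  5  $ S             true $           expand S -> C E
  6  $ E C           true $           expand C -> epsilon
Stack after step 6: $ E (top = E).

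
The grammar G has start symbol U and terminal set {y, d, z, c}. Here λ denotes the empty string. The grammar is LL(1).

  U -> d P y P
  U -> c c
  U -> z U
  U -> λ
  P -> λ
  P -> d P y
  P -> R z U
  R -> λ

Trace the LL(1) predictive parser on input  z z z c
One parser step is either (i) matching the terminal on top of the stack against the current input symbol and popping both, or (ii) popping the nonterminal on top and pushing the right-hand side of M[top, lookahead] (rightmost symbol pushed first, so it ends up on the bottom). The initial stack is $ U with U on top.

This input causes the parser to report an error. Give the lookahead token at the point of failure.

step 1: stack=$ U  input=z z z c $  — expand U -> z U
step 2: stack=$ U z  input=z z z c $  — match z
step 3: stack=$ U  input=z z c $  — expand U -> z U
step 4: stack=$ U z  input=z z c $  — match z
step 5: stack=$ U  input=z c $  — expand U -> z U
step 6: stack=$ U z  input=z c $  — match z
step 7: stack=$ U  input=c $  — expand U -> c c
step 8: stack=$ c c  input=c $  — match c
step 9: stack=$ c  input=$  — error: top is terminal c but lookahead is $

$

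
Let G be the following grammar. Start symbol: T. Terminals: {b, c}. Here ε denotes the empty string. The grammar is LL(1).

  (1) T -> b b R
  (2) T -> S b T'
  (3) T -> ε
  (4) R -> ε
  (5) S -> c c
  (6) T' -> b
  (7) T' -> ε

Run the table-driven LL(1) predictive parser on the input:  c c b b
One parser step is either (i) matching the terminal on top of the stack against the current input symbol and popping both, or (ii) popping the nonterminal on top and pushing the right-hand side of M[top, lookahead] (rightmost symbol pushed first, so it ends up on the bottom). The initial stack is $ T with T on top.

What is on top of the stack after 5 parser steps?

     Stack       Input      Action
  1  $ T         c c b b $  expand T -> S b T'
  2  $ T' b S    c c b b $  expand S -> c c
  3  $ T' b c c  c c b b $  match c
  4  $ T' b c    c b b $    match c
  5  $ T' b      b b $      match b
Stack after step 5: $ T' (top = T').

T'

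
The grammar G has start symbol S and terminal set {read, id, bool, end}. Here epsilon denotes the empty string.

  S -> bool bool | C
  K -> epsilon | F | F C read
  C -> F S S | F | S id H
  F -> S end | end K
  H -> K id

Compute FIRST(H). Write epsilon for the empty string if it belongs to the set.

FIRST(S) = {bool, end}  (via C)
FIRST(F) = {bool, end}  (via S end)
FIRST(K) = {epsilon, bool, end}  (via F, F C read)
FIRST(C) = {bool, end}  (via F S S, F, S id H)
FIRST(H) = {bool, end, id}  (via K id)

{bool, end, id}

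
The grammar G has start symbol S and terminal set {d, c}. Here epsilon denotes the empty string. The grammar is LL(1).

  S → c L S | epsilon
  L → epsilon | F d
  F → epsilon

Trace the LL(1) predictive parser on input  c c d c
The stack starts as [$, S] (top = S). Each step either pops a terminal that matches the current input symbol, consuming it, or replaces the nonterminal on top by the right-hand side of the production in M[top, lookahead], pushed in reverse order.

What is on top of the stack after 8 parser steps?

     Stack    Input      Action
  1  $ S      c c d c $  expand S → c L S
  2  $ S L c  c c d c $  match c
  3  $ S L    c d c $    expand L → epsilon
  4  $ S      c d c $    expand S → c L S
  5  $ S L c  c d c $    match c
  6  $ S L    d c $      expand L → F d
  7  $ S d F  d c $      expand F → epsilon
  8  $ S d    d c $      match d
Stack after step 8: $ S (top = S).

S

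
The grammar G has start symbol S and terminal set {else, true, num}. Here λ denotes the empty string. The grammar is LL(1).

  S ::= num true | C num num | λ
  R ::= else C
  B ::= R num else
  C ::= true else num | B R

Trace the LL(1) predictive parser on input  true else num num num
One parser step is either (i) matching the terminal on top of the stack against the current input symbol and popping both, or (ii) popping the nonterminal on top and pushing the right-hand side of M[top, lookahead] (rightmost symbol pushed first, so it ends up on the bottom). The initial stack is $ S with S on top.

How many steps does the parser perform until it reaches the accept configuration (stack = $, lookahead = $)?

7

     Stack                    Input                    Action
  1  $ S                      true else num num num $  expand S ::= C num num
  2  $ num num C              true else num num num $  expand C ::= true else num
  3  $ num num num else true  true else num num num $  match true
  4  $ num num num else       else num num num $       match else
  5  $ num num num            num num num $            match num
  6  $ num num                num num $                match num
  7  $ num                    num $                    match num
Accept reached after 7 steps.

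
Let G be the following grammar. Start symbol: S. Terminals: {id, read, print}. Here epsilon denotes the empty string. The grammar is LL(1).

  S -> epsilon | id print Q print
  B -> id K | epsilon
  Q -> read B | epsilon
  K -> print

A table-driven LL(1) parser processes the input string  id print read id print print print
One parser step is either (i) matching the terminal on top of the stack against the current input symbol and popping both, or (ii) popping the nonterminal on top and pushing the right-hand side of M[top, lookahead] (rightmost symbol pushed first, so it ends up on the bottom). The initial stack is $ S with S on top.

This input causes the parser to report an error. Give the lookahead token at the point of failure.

print

      Stack               Input                                 Action
   1  $ S                 id print read id print print print $  expand S -> id print Q print
   2  $ print Q print id  id print read id print print print $  match id
   3  $ print Q print     print read id print print print $     match print
   4  $ print Q           read id print print print $           expand Q -> read B
   5  $ print B read      read id print print print $           match read
   6  $ print B           id print print print $                expand B -> id K
   7  $ print K id        id print print print $                match id
   8  $ print K           print print print $                   expand K -> print
   9  $ print print       print print print $                   match print
  10  $ print             print print $                         match print
  11  $                   print $                               error: stack empty but input remains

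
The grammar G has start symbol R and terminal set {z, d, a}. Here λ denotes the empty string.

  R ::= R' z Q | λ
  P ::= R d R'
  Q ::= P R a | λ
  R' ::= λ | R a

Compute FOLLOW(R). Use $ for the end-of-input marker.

FIRST(R): from R::=R' z Q we get {a, z}; from R::=λ we get {λ}. So FIRST(R) = {λ, a, z}.
FIRST(P): from P::=R d R' we get {a, d, z}. So FIRST(P) = {a, d, z}.
FIRST(R'): from R'::=λ we get {λ}; from R'::=R a we get {a, z}. So FIRST(R') = {λ, a, z}.
FIRST(Q): from Q::=P R a we get {a, d, z}; from Q::=λ we get {λ}. So FIRST(Q) = {λ, a, d, z}.
FOLLOW(R) includes $ since R is the start symbol.
FOLLOW(R): in P::=R d R', R is followed by d R' with FIRST {d}; in Q::=P R a, R is followed by a with FIRST {a}; in R'::=R a, R is followed by a with FIRST {a}. Thus FOLLOW(R) = {$, a, d}.
FOLLOW(P): in Q::=P R a, P is followed by R a with FIRST {a, z}. Thus FOLLOW(P) = {a, z}.
FOLLOW(Q): in R::=R' z Q, the suffix after Q is empty, so FOLLOW(Q) ⊇ FOLLOW(R) = {$, a, d}. Thus FOLLOW(Q) = {$, a, d}.
FOLLOW(R'): in R::=R' z Q, R' is followed by z Q with FIRST {z}; in P::=R d R', the suffix after R' is empty, so FOLLOW(R') ⊇ FOLLOW(P) = {a, z}. Thus FOLLOW(R') = {a, z}.

{$, a, d}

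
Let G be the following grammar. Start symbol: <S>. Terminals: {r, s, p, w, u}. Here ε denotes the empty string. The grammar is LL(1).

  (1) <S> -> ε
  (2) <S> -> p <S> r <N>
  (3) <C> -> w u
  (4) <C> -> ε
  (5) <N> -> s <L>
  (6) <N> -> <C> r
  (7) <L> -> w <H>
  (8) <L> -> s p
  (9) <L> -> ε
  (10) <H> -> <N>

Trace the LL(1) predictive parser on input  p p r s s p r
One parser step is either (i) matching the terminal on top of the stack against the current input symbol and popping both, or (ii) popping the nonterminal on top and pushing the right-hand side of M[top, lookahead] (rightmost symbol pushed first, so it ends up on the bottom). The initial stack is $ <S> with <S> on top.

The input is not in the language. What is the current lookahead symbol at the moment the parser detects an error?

      Stack                Input            Action
   1  $ <S>                p p r s s p r $  expand <S> -> p <S> r <N>
   2  $ <N> r <S> p        p p r s s p r $  match p
   3  $ <N> r <S>          p r s s p r $    expand <S> -> p <S> r <N>
   4  $ <N> r <N> r <S> p  p r s s p r $    match p
   5  $ <N> r <N> r <S>    r s s p r $      expand <S> -> ε
   6  $ <N> r <N> r        r s s p r $      match r
   7  $ <N> r <N>          s s p r $        expand <N> -> s <L>
   8  $ <N> r <L> s        s s p r $        match s
   9  $ <N> r <L>          s p r $          expand <L> -> s p
  10  $ <N> r p s          s p r $          match s
  11  $ <N> r p            p r $            match p
  12  $ <N> r              r $              match r
  13  $ <N>                $                error: M[<N>, $] is empty

$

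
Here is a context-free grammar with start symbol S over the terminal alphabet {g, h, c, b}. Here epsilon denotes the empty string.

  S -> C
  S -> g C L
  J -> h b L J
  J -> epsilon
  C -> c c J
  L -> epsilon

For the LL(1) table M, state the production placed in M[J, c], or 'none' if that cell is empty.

FIRST(J) = {epsilon, h}
FIRST(C) = {c}
FIRST(L) = {epsilon}
FIRST(S) = {c, g}  (via C)
FOLLOW(S) includes $ since S is the start symbol.
FOLLOW(C): in S->C, the suffix after C is empty, so FOLLOW(C) ⊇ FOLLOW(S) = {$}; in S->g C L, C is followed by L with FIRST {epsilon}; in S->g C L, the suffix after C is nullable, so FOLLOW(C) ⊇ FOLLOW(S) = {$}. Thus FOLLOW(C) = {$}.
FOLLOW(J): in J->h b L J, the suffix after J is empty (adds nothing new); in C->c c J, the suffix after J is empty, so FOLLOW(J) ⊇ FOLLOW(C) = {$}. Thus FOLLOW(J) = {$}.
For J -> h b L J: FIRST(h b L J) = {h}, so it goes in M[J, t] for t ∈ {h}.
For J -> epsilon: FIRST(epsilon) = {epsilon}, so it goes in M[J, t] for t ∈ {}; since epsilon ∈ FIRST, also for every t ∈ FOLLOW(J) = {$}.
None of these place a production in M[J, c].

none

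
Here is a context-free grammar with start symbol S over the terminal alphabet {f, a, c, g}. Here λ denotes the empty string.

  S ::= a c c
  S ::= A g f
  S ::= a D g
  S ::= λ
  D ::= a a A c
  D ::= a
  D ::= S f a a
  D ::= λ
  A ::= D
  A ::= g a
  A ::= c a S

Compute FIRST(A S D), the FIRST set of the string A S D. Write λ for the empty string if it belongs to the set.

{λ, a, c, f, g}

FIRST(S) = {λ, a, c, f, g}  (via A g f)
FIRST(D) = {λ, a, c, f, g}  (via S f a a)
FIRST(A) = {λ, a, c, f, g}  (via D)
FIRST(A S D): take FIRST of each symbol in turn, carrying on past any symbol whose FIRST contains λ; result {λ, a, c, f, g}.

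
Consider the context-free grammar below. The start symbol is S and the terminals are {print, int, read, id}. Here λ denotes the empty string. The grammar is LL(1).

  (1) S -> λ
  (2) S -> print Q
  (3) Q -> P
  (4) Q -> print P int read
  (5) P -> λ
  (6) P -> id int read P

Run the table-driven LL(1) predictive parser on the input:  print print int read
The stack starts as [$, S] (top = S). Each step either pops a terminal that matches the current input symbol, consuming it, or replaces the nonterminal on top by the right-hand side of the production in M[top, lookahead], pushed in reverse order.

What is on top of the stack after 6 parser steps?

read

     Stack               Input                   Action
  1  $ S                 print print int read $  expand S -> print Q
  2  $ Q print           print print int read $  match print
  3  $ Q                 print int read $        expand Q -> print P int read
  4  $ read int P print  print int read $        match print
  5  $ read int P        int read $              expand P -> λ
  6  $ read int          int read $              match int
Stack after step 6: $ read (top = read).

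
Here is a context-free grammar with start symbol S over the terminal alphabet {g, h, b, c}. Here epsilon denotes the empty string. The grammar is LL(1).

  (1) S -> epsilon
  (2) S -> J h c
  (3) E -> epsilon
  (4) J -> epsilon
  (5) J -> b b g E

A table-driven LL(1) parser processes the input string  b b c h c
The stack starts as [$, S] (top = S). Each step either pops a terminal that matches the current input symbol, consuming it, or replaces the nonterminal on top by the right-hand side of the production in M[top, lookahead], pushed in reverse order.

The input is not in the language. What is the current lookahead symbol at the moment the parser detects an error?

c

     Stack          Input        Action
  1  $ S            b b c h c $  expand S -> J h c
  2  $ c h J        b b c h c $  expand J -> b b g E
  3  $ c h E g b b  b b c h c $  match b
  4  $ c h E g b    b c h c $    match b
  5  $ c h E g      c h c $      error: top is terminal g but lookahead is c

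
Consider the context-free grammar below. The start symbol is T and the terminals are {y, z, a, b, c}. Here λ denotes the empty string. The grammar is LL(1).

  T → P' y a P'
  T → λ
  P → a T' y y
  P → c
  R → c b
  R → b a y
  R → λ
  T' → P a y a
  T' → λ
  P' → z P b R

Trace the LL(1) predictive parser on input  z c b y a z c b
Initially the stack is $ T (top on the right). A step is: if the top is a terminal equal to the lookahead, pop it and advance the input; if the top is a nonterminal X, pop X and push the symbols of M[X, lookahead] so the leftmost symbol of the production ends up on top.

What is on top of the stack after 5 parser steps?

b

     Stack             Input              Action
  1  $ T               z c b y a z c b $  expand T → P' y a P'
  2  $ P' a y P'       z c b y a z c b $  expand P' → z P b R
  3  $ P' a y R b P z  z c b y a z c b $  match z
  4  $ P' a y R b P    c b y a z c b $    expand P → c
  5  $ P' a y R b c    c b y a z c b $    match c
Stack after step 5: $ P' a y R b (top = b).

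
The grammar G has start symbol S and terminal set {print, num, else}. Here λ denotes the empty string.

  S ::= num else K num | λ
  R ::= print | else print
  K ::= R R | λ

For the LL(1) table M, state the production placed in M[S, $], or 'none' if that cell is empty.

FIRST(S) = {λ, num}
FIRST(R) = {else, print}
FIRST(K) = {λ, else, print}  (via R R)
FOLLOW(S) includes $ since S is the start symbol.
FOLLOW(S): S appears on no right-hand side. Thus FOLLOW(S) = {$}.
For S ::= num else K num: FIRST(num else K num) = {num}, so it goes in M[S, t] for t ∈ {num}.
For S ::= λ: FIRST(λ) = {λ}, so it goes in M[S, t] for t ∈ {}; since λ ∈ FIRST, also for every t ∈ FOLLOW(S) = {$}.

S ::= λ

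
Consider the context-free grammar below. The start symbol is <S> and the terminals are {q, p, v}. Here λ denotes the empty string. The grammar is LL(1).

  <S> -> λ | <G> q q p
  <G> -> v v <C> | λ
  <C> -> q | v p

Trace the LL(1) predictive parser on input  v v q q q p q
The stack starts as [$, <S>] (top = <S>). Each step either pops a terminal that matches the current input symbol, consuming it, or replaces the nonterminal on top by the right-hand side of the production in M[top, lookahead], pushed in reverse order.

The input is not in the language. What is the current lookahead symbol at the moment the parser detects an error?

q

step 1: stack=$ <S>  input=v v q q q p q $  — expand <S> -> <G> q q p
step 2: stack=$ p q q <G>  input=v v q q q p q $  — expand <G> -> v v <C>
step 3: stack=$ p q q <C> v v  input=v v q q q p q $  — match v
step 4: stack=$ p q q <C> v  input=v q q q p q $  — match v
step 5: stack=$ p q q <C>  input=q q q p q $  — expand <C> -> q
step 6: stack=$ p q q q  input=q q q p q $  — match q
step 7: stack=$ p q q  input=q q p q $  — match q
step 8: stack=$ p q  input=q p q $  — match q
step 9: stack=$ p  input=p q $  — match p
step 10: stack=$  input=q $  — error: stack empty but input remains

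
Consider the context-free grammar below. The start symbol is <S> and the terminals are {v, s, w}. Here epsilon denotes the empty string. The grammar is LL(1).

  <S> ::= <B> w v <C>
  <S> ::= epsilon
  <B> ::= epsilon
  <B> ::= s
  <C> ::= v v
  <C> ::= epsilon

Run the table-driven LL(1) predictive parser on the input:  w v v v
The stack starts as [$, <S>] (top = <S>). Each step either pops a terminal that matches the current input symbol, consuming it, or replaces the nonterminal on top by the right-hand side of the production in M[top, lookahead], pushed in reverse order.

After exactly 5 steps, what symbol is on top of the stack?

step 1: stack=$ <S>  input=w v v v $  — expand <S> ::= <B> w v <C>
step 2: stack=$ <C> v w <B>  input=w v v v $  — expand <B> ::= epsilon
step 3: stack=$ <C> v w  input=w v v v $  — match w
step 4: stack=$ <C> v  input=v v v $  — match v
step 5: stack=$ <C>  input=v v $  — expand <C> ::= v v
Stack after step 5: $ v v (top = v).

v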